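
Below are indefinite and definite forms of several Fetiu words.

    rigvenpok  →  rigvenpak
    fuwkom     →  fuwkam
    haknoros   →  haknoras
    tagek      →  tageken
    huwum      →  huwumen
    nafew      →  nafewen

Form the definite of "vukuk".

vukuken

rigvenpok and tagek both end in -k yet inflect differently (rigvenpak, tageken), so the final letter is not what conditions the rule; the last vowel is.
"vukuk" has last vowel 'u'. The one such stem in the data (huwum → huwumen) adds -en, so the same rule applies.
The other pattern: stems whose last vowel is 'o' change the last vowel to 'a'.
So vukuk → vukuken.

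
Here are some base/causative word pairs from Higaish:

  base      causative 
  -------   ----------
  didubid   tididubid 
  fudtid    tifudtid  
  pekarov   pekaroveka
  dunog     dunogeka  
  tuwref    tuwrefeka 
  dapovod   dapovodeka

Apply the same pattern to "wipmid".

tiwipmid

"wipmid" has last vowel 'i'. The stems whose last vowel is 'i' (didubid → tididubid, fudtid → tifudtid) add the prefix ti-.
So wipmid → tiwipmid.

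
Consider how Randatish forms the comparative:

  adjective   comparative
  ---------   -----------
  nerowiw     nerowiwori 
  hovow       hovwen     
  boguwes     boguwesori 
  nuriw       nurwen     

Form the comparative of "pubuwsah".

"pubuwsah" has 3 vowels. The stems with 3 vowels (nerowiw → nerowiwori, boguwes → boguwesori) add -ori.
So pubuwsah → pubuwsahori.

pubuwsahori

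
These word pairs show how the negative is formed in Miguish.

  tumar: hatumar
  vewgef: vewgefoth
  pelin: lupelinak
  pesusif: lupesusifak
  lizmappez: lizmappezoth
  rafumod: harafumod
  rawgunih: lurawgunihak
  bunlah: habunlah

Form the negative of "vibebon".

havibebon

"vibebon" has last vowel 'o'. The one such stem in the data (rafumod → harafumod) adds the prefix ha-, so the same rule applies.
So vibebon → havibebon.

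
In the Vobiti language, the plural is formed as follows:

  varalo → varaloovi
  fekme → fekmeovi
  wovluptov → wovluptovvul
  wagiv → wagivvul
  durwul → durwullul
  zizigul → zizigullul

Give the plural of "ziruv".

"ziruv" ends in a consonant. The stems ending in a consonant (wovluptov → wovluptovvul, wagiv → wagivvul, durwul → durwullul) double the final consonant and add -ul.
So ziruv → ziruvvul.

ziruvvul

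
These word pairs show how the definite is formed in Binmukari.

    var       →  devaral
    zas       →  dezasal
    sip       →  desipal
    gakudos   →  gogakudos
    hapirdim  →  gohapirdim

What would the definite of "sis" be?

desisal

"sis" has 1 vowel. The stems with 1 vowel (var → devaral, zas → dezasal, sip → desipal) add de- … -al around the stem.
So sis → desisal.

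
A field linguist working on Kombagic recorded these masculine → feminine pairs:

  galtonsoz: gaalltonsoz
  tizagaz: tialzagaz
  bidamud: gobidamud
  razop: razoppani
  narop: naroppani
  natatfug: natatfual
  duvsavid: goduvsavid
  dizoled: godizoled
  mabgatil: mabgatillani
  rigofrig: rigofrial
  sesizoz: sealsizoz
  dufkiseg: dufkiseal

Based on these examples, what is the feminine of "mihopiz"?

dizoled and dufkiseg both have last vowel 'e' yet inflect differently (godizoled, dufkiseal), so the last vowel is not what conditions the rule; the final letter is.
"mihopiz" ends in -z. The stems ending in -z (sesizoz → sealsizoz, galtonsoz → gaalltonsoz, tizagaz → tialzagaz) insert -al- after the first vowel.
The other patterns: stems ending in -d add the prefix go-; stems ending in -g drop the final letter and add -al; stems ending in -l or -p double the final consonant and add -ani.
So mihopiz → mialhopiz.

mialhopiz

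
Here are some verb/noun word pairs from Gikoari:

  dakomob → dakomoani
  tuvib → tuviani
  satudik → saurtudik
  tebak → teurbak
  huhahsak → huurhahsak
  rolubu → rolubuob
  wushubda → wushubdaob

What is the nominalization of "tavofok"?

taurvofok

tuvib and satudik both have last vowel 'i' yet inflect differently (tuviani, saurtudik), so the last vowel is not what conditions the rule; the final letter is.
"tavofok" ends in -k. The stems ending in -k (satudik → saurtudik, tebak → teurbak, huhahsak → huurhahsak) insert -ur- after the first vowel.
The other patterns: stems ending in -b drop the final letter and add -ani; stems ending in -a or -u add -ob.
So tavofok → taurvofok.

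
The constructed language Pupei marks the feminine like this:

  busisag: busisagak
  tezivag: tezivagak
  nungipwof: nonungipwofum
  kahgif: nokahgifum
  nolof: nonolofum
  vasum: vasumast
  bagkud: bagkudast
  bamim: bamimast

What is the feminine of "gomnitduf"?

nogomnitdufum

kahgif and bamim both have last vowel 'i' yet inflect differently (nokahgifum, bamimast), so the last vowel is not what conditions the rule; the final letter is.
"gomnitduf" ends in -f. The stems ending in -f (nungipwof → nonungipwofum, kahgif → nokahgifum, nolof → nonolofum) add no- … -um around the stem.
The other patterns: stems ending in -g add -ak; stems ending in -d or -m add -ast.
So gomnitduf → nogomnitdufum.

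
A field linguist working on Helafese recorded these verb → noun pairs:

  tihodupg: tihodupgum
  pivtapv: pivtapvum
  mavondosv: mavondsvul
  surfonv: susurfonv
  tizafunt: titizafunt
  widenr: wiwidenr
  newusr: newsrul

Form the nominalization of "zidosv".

widenr and newusr both end in -r yet inflect differently (wiwidenr, newsrul), so the final letter is not what conditions the rule; the second-to-last letter is.
"zidosv" has second-to-last letter 's'. The stems whose second-to-last letter is 's' (newusr → newsrul, mavondosv → mavondsvul) delete the last vowel and add -ul.
The other patterns: stems whose second-to-last letter is 'n' repeat the first consonant+vowel as a prefix; stems whose second-to-last letter is 'p' add -um.
So zidosv → zidsvul.

zidsvul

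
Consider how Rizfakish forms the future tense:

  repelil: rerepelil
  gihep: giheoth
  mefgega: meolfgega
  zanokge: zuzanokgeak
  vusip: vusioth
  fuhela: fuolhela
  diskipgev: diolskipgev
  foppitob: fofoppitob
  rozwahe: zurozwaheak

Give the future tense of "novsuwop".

"novsuwop" ends in -p. The stems ending in -p (gihep → giheoth, vusip → vusioth) drop the final letter and add -oth.
So novsuwop → novsuwooth.

novsuwooth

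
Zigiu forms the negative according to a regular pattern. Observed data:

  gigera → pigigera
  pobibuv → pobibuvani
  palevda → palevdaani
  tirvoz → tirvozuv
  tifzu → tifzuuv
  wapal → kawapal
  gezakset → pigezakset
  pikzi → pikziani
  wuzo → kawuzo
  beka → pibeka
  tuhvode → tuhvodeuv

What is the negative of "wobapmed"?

kawobapmed

palevda and gigera both end in -a yet inflect differently (palevdaani, pigigera), so the final letter is not what conditions the rule; the first letter is.
"wobapmed" begins with w-. The stems beginning with w- (wuzo → kawuzo, wapal → kawapal) add the prefix ka-.
The other patterns: stems beginning with t- add -uv; stems beginning with p- add -ani; stems beginning with b- or g- add the prefix pi-.
So wobapmed → kawobapmed.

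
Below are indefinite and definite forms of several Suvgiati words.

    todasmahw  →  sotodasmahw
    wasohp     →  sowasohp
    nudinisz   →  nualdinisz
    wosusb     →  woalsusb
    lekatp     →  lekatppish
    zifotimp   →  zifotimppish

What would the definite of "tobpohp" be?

sotobpohp

"tobpohp" has second-to-last letter 'h'. The stems whose second-to-last letter is 'h' (todasmahw → sotodasmahw, wasohp → sowasohp) add the prefix so-.
So tobpohp → sotobpohp.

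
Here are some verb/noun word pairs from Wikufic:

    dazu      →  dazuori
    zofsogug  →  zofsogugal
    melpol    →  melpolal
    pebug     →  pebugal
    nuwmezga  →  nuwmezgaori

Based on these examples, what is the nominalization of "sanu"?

sanuori

dazu and pebug both have last vowel 'u' yet inflect differently (dazuori, pebugal), so the last vowel is not what conditions the rule; whether the stem ends in a vowel or a consonant is.
"sanu" ends in a vowel. The stems ending in a vowel (dazu → dazuori, nuwmezga → nuwmezgaori) add -ori.
The other pattern: stems ending in a consonant add -al.
So sanu → sanuori.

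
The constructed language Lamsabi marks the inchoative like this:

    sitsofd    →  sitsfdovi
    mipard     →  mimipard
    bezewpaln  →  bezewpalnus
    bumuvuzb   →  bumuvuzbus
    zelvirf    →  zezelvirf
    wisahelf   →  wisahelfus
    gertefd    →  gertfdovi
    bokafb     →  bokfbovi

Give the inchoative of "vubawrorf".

"vubawrorf" has second-to-last letter 'r'. The stems whose second-to-last letter is 'r' (mipard → mimipard, zelvirf → zezelvirf) repeat the first consonant+vowel as a prefix.
The other patterns: stems whose second-to-last letter is 'f' delete the last vowel and add -ovi; stems whose second-to-last letter is 'l' or 'z' add -us.
So vubawrorf → vuvubawrorf.

vuvubawrorf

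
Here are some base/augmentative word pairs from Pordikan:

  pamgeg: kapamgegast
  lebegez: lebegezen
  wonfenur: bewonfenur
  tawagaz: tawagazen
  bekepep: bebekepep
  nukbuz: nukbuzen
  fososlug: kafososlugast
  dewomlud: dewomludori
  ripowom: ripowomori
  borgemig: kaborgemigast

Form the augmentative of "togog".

"togog" ends in -g. The stems ending in -g (pamgeg → kapamgegast, borgemig → kaborgemigast, fososlug → kafososlugast) add ka- … -ast around the stem.
So togog → katogogast.

katogogast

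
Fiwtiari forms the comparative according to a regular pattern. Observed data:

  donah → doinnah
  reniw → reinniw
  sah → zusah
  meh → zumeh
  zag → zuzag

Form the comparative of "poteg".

pointeg

sah and donah both end in -h yet inflect differently (zusah, doinnah), so the final letter is not what conditions the rule; the number of vowels is.
"poteg" has 2 vowels. The stems with 2 vowels (reniw → reinniw, donah → doinnah) insert -in- after the first vowel.
The other pattern: stems with 1 vowel add the prefix zu-.
So poteg → pointeg.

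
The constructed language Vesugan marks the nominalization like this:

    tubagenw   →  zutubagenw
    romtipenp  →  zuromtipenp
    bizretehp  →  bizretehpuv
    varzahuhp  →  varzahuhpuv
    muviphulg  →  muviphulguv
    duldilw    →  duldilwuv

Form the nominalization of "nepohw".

"nepohw" has second-to-last letter 'h'. The stems whose second-to-last letter is 'h' (bizretehp → bizretehpuv, varzahuhp → varzahuhpuv) add -uv.
So nepohw → nepohwuv.

nepohwuv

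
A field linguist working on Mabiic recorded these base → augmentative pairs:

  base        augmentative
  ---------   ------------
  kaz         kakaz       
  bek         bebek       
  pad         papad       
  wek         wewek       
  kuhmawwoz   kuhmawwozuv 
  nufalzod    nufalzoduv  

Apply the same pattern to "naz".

kuhmawwoz and kaz both end in -z yet inflect differently (kuhmawwozuv, kakaz), so the final letter is not what conditions the rule; the number of vowels is.
"naz" has 1 vowel. The stems with 1 vowel (bek → bebek, wek → wewek, kaz → kakaz) repeat the first consonant+vowel as a prefix.
So naz → nanaz.

nanaz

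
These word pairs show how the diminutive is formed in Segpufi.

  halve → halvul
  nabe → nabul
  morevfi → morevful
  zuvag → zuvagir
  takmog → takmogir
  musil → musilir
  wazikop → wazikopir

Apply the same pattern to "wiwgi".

morevfi and musil both have last vowel 'i' yet inflect differently (morevful, musilir), so the last vowel is not what conditions the rule; whether the stem ends in a vowel or a consonant is.
"wiwgi" ends in a vowel. The stems ending in a vowel (halve → halvul, nabe → nabul, morevfi → morevful) drop the final letter and add -ul.
The other pattern: stems ending in a consonant add -ir.
So wiwgi → wiwgul.

wiwgul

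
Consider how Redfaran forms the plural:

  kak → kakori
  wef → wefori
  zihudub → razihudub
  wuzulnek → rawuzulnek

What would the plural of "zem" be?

zemori

kak and wuzulnek both end in -k yet inflect differently (kakori, rawuzulnek), so the final letter is not what conditions the rule; the number of vowels is.
"zem" has 1 vowel. The stems with 1 vowel (kak → kakori, wef → wefori) add -ori.
So zem → zemori.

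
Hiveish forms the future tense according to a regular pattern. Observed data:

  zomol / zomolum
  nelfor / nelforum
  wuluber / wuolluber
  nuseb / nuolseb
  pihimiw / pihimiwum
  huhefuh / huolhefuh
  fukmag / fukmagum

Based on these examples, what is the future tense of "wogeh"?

woolgeh

wuluber and nelfor both end in -r yet inflect differently (wuolluber, nelforum), so the final letter is not what conditions the rule; the last vowel is.
"wogeh" has last vowel 'e'. The stems whose last vowel is 'e' (nuseb → nuolseb, wuluber → wuolluber) insert -ol- after the first vowel.
The other pattern: stems whose last vowel is 'a', 'i' or 'o' add -um.
So wogeh → woolgeh.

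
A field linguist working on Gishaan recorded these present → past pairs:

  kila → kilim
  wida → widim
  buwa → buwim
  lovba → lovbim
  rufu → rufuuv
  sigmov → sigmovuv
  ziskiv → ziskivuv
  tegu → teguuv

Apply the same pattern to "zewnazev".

"zewnazev" ends in -v. The stems ending in -v (sigmov → sigmovuv, ziskiv → ziskivuv) add -uv.
The other pattern: stems ending in -a drop the final letter and add -im.
So zewnazev → zewnazevuv.

zewnazevuv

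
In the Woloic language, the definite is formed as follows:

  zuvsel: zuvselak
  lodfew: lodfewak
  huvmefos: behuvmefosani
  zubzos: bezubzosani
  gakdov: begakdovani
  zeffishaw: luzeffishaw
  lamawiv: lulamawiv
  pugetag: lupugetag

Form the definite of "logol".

belogolani

"logol" has last vowel 'o'. The stems whose last vowel is 'o' (huvmefos → behuvmefosani, zubzos → bezubzosani, gakdov → begakdovani) add be- … -ani around the stem.
The other patterns: stems whose last vowel is 'e' add -ak; stems whose last vowel is 'a' or 'i' add the prefix lu-.
So logol → belogolani.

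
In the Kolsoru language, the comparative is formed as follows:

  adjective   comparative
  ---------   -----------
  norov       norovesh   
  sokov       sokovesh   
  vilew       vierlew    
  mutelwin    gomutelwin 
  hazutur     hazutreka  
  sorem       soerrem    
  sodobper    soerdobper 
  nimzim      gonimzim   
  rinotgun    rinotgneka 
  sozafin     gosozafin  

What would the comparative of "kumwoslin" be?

"kumwoslin" has last vowel 'i'. The stems whose last vowel is 'i' (nimzim → gonimzim, sozafin → gosozafin, mutelwin → gomutelwin) add the prefix go-.
The other patterns: stems whose last vowel is 'u' delete the last vowel and add -eka; stems whose last vowel is 'o' add -esh; stems whose last vowel is 'e' insert -er- after the first vowel.
So kumwoslin → gokumwoslin.

gokumwoslin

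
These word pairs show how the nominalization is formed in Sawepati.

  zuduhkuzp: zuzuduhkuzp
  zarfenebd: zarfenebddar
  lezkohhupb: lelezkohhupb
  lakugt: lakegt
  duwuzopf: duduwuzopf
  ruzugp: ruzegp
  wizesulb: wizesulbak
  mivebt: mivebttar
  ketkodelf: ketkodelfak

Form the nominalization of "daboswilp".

lakugt and mivebt both end in -t yet inflect differently (lakegt, mivebttar), so the final letter is not what conditions the rule; the second-to-last letter is.
"daboswilp" has second-to-last letter 'l'. The stems whose second-to-last letter is 'l' (wizesulb → wizesulbak, ketkodelf → ketkodelfak) add -ak.
The other patterns: stems whose second-to-last letter is 'g' change the last vowel to 'e'; stems whose second-to-last letter is 'b' double the final consonant and add -ar; stems whose second-to-last letter is 'p' or 'z' repeat the first consonant+vowel as a prefix.
So daboswilp → daboswilpak.

daboswilpak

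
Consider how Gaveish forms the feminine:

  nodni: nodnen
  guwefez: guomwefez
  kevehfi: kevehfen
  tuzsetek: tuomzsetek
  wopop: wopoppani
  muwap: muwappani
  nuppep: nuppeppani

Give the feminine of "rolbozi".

rolbozen

nuppep and tuzsetek both have last vowel 'e' yet inflect differently (nuppeppani, tuomzsetek), so the last vowel is not what conditions the rule; the final letter is.
"rolbozi" ends in -i. The stems ending in -i (nodni → nodnen, kevehfi → kevehfen) drop the final letter and add -en.
The other patterns: stems ending in -p double the final consonant and add -ani; stems ending in -k or -z insert -om- after the first vowel.
So rolbozi → rolbozen.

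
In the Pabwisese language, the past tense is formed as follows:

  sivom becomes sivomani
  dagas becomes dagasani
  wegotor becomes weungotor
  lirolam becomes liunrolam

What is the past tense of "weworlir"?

lirolam and sivom both end in -m yet inflect differently (liunrolam, sivomani), so the final letter is not what conditions the rule; the number of vowels is.
"weworlir" has 3 vowels. The stems with 3 vowels (lirolam → liunrolam, wegotor → weungotor) insert -un- after the first vowel.
The other pattern: stems with 2 vowels add -ani.
So weworlir → weunworlir.

weunworlir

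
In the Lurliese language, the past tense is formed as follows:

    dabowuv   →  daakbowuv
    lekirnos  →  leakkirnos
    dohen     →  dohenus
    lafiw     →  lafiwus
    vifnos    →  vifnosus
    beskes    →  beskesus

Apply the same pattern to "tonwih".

vifnos and lekirnos both end in -s yet inflect differently (vifnosus, leakkirnos), so the final letter is not what conditions the rule; the number of vowels is.
"tonwih" has 2 vowels. The stems with 2 vowels (vifnos → vifnosus, dohen → dohenus, lafiw → lafiwus) add -us.
So tonwih → tonwihus.

tonwihus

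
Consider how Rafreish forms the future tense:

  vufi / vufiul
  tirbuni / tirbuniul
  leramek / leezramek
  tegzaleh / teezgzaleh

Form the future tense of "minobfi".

minobfiul

tirbuni and tegzaleh both begin with t- yet inflect differently (tirbuniul, teezgzaleh), so the first letter is not what conditions the rule; whether the stem ends in a vowel or a consonant is.
"minobfi" ends in a vowel. The stems ending in a vowel (vufi → vufiul, tirbuni → tirbuniul) add -ul.
The other pattern: stems ending in a consonant insert -ez- after the first vowel.
So minobfi → minobfiul.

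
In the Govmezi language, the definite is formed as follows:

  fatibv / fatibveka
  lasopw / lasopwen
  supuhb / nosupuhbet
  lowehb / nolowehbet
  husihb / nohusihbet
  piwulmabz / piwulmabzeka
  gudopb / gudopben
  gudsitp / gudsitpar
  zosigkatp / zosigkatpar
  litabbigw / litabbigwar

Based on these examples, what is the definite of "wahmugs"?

wahmugsar

gudopb and husihb both end in -b yet inflect differently (gudopben, nohusihbet), so the final letter is not what conditions the rule; the second-to-last letter is.
"wahmugs" has second-to-last letter 'g'. The one such stem in the data (litabbigw → litabbigwar) adds -ar, so the same rule applies.
The other patterns: stems whose second-to-last letter is 'b' add -eka; stems whose second-to-last letter is 'p' add -en; stems whose second-to-last letter is 'h' add no- … -et around the stem.
So wahmugs → wahmugsar.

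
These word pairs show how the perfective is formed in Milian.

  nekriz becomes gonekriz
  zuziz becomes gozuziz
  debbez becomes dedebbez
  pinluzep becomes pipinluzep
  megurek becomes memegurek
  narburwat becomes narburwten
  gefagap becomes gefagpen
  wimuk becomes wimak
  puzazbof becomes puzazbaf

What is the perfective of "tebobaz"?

tebobzen

nekriz and debbez both end in -z yet inflect differently (gonekriz, dedebbez), so the final letter is not what conditions the rule; the last vowel is.
"tebobaz" has last vowel 'a'. The stems whose last vowel is 'a' (narburwat → narburwten, gefagap → gefagpen) delete the last vowel and add -en.
So tebobaz → tebobzen.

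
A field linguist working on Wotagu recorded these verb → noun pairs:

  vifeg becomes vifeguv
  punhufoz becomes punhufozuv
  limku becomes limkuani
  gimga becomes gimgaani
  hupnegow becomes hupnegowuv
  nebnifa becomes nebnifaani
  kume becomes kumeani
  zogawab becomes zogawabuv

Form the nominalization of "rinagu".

rinaguani

"rinagu" ends in a vowel. The stems ending in a vowel (limku → limkuani, gimga → gimgaani, kume → kumeani) add -ani.
The other pattern: stems ending in a consonant add -uv.
So rinagu → rinaguani.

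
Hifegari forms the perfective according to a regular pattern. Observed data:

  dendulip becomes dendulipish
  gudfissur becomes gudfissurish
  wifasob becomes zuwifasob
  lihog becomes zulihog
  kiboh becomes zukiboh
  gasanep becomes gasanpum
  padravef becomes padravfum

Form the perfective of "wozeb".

"wozeb" has last vowel 'e'. The stems whose last vowel is 'e' (gasanep → gasanpum, padravef → padravfum) delete the last vowel and add -um.
The other patterns: stems whose last vowel is 'i' or 'u' add -ish; stems whose last vowel is 'o' add the prefix zu-.
So wozeb → wozbum.

wozbum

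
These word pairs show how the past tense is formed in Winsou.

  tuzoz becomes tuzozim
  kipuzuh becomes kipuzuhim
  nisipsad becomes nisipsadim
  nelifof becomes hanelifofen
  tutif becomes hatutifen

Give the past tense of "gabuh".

gabuhim

nelifof and tuzoz both have last vowel 'o' yet inflect differently (hanelifofen, tuzozim), so the last vowel is not what conditions the rule; the final letter is.
"gabuh" ends in -h. The one such stem in the data (kipuzuh → kipuzuhim) adds -im, so the same rule applies.
The other pattern: stems ending in -f add ha- … -en around the stem.
So gabuh → gabuhim.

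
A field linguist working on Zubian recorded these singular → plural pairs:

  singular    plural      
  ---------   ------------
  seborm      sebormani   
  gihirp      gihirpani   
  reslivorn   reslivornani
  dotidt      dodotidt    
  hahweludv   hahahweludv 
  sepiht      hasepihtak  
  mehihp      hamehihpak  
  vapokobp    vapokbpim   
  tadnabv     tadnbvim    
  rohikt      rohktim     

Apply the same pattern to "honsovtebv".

dotidt and sepiht both end in -t yet inflect differently (dodotidt, hasepihtak), so the final letter is not what conditions the rule; the second-to-last letter is.
"honsovtebv" has second-to-last letter 'b'. The stems whose second-to-last letter is 'b' (vapokobp → vapokbpim, tadnabv → tadnbvim) delete the last vowel and add -im.
The other patterns: stems whose second-to-last letter is 'r' add -ani; stems whose second-to-last letter is 'd' repeat the first consonant+vowel as a prefix; stems whose second-to-last letter is 'h' add ha- … -ak around the stem.
So honsovtebv → honsovtbvim.

honsovtbvim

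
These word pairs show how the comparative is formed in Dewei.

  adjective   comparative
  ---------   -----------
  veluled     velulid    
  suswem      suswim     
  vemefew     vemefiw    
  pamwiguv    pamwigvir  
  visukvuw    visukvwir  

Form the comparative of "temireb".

"temireb" has last vowel 'e'. The stems whose last vowel is 'e' (veluled → velulid, suswem → suswim, vemefew → vemefiw) change the last vowel to 'i'.
The other pattern: stems whose last vowel is 'u' delete the last vowel and add -ir.
So temireb → temirib.

temirib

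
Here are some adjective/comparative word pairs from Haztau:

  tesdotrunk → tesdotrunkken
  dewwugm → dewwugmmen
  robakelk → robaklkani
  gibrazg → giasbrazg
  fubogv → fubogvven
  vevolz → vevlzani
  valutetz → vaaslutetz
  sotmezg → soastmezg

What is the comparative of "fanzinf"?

tesdotrunk and robakelk both end in -k yet inflect differently (tesdotrunkken, robaklkani), so the final letter is not what conditions the rule; the second-to-last letter is.
"fanzinf" has second-to-last letter 'n'. The one such stem in the data (tesdotrunk → tesdotrunkken) doubles the final consonant and adds -en (as do fubogv, dewwugm), so the same rule applies.
The other patterns: stems whose second-to-last letter is 'l' delete the last vowel and add -ani; stems whose second-to-last letter is 't' or 'z' insert -as- after the first vowel.
So fanzinf → fanzinffen.

fanzinffen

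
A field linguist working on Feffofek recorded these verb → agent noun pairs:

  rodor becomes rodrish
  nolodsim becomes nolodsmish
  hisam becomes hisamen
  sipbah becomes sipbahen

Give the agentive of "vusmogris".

hisam and nolodsim both end in -m yet inflect differently (hisamen, nolodsmish), so the final letter is not what conditions the rule; the last vowel is.
"vusmogris" has last vowel 'i'. The one such stem in the data (nolodsim → nolodsmish) deletes the last vowel and adds -ish (as does rodor), so the same rule applies.
The other pattern: stems whose last vowel is 'a' add -en.
So vusmogris → vusmogrsish.

vusmogrsish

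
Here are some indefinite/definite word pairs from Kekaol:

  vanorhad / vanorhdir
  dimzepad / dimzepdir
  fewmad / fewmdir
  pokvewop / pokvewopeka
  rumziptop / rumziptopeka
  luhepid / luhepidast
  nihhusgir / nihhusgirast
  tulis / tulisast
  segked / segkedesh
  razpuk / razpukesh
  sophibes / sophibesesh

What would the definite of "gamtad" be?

gamtdir

"gamtad" has last vowel 'a'. The stems whose last vowel is 'a' (vanorhad → vanorhdir, dimzepad → dimzepdir, fewmad → fewmdir) delete the last vowel and add -ir.
So gamtad → gamtdir.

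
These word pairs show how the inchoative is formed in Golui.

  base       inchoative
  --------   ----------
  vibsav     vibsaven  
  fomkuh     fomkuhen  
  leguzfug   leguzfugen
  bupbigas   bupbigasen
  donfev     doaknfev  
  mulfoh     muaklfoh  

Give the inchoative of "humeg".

huakmeg

vibsav and donfev both end in -v yet inflect differently (vibsaven, doaknfev), so the final letter is not what conditions the rule; the last vowel is.
"humeg" has last vowel 'e'. The one such stem in the data (donfev → doaknfev) inserts -ak- after the first vowel (as does mulfoh), so the same rule applies.
So humeg → huakmeg.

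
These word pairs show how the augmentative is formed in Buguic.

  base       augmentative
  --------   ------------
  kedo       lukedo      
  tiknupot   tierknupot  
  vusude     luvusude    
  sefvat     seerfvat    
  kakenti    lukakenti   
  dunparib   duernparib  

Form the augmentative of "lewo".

lulewo

kedo and tiknupot both have last vowel 'o' yet inflect differently (lukedo, tierknupot), so the last vowel is not what conditions the rule; whether the stem ends in a vowel or a consonant is.
"lewo" ends in a vowel. The stems ending in a vowel (vusude → luvusude, kakenti → lukakenti, kedo → lukedo) add the prefix lu-.
So lewo → lulewo.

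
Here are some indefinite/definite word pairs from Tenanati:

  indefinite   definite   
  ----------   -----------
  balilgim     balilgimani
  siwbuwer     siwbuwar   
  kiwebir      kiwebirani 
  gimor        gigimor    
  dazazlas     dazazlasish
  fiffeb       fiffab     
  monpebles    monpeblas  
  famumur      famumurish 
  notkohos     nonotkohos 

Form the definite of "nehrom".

nenehrom

kiwebir and famumur both end in -r yet inflect differently (kiwebirani, famumurish), so the final letter is not what conditions the rule; the last vowel is.
"nehrom" has last vowel 'o'. The stems whose last vowel is 'o' (notkohos → nonotkohos, gimor → gigimor) repeat the first consonant+vowel as a prefix.
The other patterns: stems whose last vowel is 'i' add -ani; stems whose last vowel is 'a' or 'u' add -ish; stems whose last vowel is 'e' change the last vowel to 'a'.
So nehrom → nenehrom.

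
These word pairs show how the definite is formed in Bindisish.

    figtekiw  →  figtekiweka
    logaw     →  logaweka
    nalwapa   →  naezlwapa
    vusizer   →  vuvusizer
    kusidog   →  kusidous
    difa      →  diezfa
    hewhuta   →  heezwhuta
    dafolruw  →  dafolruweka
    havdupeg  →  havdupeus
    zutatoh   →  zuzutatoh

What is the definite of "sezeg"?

sezeus

difa and logaw both have last vowel 'a' yet inflect differently (diezfa, logaweka), so the last vowel is not what conditions the rule; the final letter is.
"sezeg" ends in -g. The stems ending in -g (havdupeg → havdupeus, kusidog → kusidous) drop the final letter and add -us.
So sezeg → sezeus.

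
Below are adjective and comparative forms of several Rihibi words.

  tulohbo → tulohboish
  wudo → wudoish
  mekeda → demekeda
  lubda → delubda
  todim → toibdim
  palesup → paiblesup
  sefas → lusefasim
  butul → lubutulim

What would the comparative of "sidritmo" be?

mekeda and sefas both have last vowel 'a' yet inflect differently (demekeda, lusefasim), so the last vowel is not what conditions the rule; the final letter is.
"sidritmo" ends in -o. The stems ending in -o (tulohbo → tulohboish, wudo → wudoish) add -ish.
So sidritmo → sidritmoish.

sidritmoish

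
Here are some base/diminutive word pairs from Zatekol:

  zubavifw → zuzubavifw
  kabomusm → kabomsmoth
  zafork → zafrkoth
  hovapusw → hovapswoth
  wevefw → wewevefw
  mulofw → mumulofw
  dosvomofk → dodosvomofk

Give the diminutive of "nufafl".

mulofw and hovapusw both end in -w yet inflect differently (mumulofw, hovapswoth), so the final letter is not what conditions the rule; the second-to-last letter is.
"nufafl" has second-to-last letter 'f'. The stems whose second-to-last letter is 'f' (mulofw → mumulofw, wevefw → wewevefw, zubavifw → zuzubavifw) repeat the first consonant+vowel as a prefix.
The other pattern: stems whose second-to-last letter is 'r' or 's' delete the last vowel and add -oth.
So nufafl → nunufafl.

nunufafl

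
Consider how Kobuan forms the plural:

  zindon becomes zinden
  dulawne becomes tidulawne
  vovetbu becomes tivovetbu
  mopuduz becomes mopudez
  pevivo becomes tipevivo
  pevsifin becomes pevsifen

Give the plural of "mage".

pevivo and zindon both have last vowel 'o' yet inflect differently (tipevivo, zinden), so the last vowel is not what conditions the rule; whether the stem ends in a vowel or a consonant is.
"mage" ends in a vowel. The stems ending in a vowel (dulawne → tidulawne, vovetbu → tivovetbu, pevivo → tipevivo) add the prefix ti-.
So mage → timage.

timage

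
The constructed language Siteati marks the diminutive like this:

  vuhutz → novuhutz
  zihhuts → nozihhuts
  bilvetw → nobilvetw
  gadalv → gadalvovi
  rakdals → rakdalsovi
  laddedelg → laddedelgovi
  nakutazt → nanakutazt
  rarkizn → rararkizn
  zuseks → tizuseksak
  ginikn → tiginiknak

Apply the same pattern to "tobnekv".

titobnekvak

zihhuts and rakdals both end in -s yet inflect differently (nozihhuts, rakdalsovi), so the final letter is not what conditions the rule; the second-to-last letter is.
"tobnekv" has second-to-last letter 'k'. The stems whose second-to-last letter is 'k' (zuseks → tizuseksak, ginikn → tiginiknak) add ti- … -ak around the stem.
The other patterns: stems whose second-to-last letter is 't' add the prefix no-; stems whose second-to-last letter is 'l' add -ovi; stems whose second-to-last letter is 'z' repeat the first consonant+vowel as a prefix.
So tobnekv → titobnekvak.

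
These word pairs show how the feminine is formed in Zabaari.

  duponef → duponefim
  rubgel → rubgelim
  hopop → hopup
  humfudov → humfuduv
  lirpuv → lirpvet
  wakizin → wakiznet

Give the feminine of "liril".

lirlet

humfudov and lirpuv both end in -v yet inflect differently (humfuduv, lirpvet), so the final letter is not what conditions the rule; the last vowel is.
"liril" has last vowel 'i'. The one such stem in the data (wakizin → wakiznet) deletes the last vowel and adds -et (as does lirpuv), so the same rule applies.
So liril → lirlet.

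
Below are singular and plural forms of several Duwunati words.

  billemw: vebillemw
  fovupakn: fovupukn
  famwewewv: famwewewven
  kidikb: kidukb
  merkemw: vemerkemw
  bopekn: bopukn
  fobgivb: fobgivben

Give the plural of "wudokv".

"wudokv" has second-to-last letter 'k'. The stems whose second-to-last letter is 'k' (fovupakn → fovupukn, bopekn → bopukn, kidikb → kidukb) change the last vowel to 'u'.
So wudokv → wudukv.

wudukv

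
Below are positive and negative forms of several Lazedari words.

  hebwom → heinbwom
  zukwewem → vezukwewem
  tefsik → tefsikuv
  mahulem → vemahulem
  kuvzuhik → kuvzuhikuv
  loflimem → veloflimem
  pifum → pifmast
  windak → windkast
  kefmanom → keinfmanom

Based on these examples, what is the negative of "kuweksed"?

vekuweksed

"kuweksed" has last vowel 'e'. The stems whose last vowel is 'e' (zukwewem → vezukwewem, mahulem → vemahulem, loflimem → veloflimem) add the prefix ve-.
So kuweksed → vekuweksed.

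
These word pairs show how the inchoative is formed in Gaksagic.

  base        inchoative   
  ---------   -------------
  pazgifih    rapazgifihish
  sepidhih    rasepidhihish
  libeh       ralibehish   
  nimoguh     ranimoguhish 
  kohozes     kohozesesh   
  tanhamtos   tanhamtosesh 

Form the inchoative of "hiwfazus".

"hiwfazus" ends in -s. The stems ending in -s (kohozes → kohozesesh, tanhamtos → tanhamtosesh) add -esh.
The other pattern: stems ending in -h add ra- … -ish around the stem.
So hiwfazus → hiwfazusesh.

hiwfazusesh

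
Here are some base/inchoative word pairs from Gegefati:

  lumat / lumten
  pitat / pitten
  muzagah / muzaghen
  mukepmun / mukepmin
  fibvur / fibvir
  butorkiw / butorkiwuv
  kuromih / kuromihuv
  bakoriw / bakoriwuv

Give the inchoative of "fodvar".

muzagah and kuromih both end in -h yet inflect differently (muzaghen, kuromihuv), so the final letter is not what conditions the rule; the last vowel is.
"fodvar" has last vowel 'a'. The stems whose last vowel is 'a' (lumat → lumten, pitat → pitten, muzagah → muzaghen) delete the last vowel and add -en.
So fodvar → fodvren.

fodvren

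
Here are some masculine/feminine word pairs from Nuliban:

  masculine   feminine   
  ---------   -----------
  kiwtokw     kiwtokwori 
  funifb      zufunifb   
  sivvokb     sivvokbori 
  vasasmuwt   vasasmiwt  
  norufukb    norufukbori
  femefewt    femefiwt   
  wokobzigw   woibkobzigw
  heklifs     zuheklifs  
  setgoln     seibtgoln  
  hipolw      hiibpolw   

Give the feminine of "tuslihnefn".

zutuslihnefn

funifb and sivvokb both end in -b yet inflect differently (zufunifb, sivvokbori), so the final letter is not what conditions the rule; the second-to-last letter is.
"tuslihnefn" has second-to-last letter 'f'. The stems whose second-to-last letter is 'f' (heklifs → zuheklifs, funifb → zufunifb) add the prefix zu-.
The other patterns: stems whose second-to-last letter is 'k' add -ori; stems whose second-to-last letter is 'w' change the last vowel to 'i'; stems whose second-to-last letter is 'g' or 'l' insert -ib- after the first vowel.
So tuslihnefn → zutuslihnefn.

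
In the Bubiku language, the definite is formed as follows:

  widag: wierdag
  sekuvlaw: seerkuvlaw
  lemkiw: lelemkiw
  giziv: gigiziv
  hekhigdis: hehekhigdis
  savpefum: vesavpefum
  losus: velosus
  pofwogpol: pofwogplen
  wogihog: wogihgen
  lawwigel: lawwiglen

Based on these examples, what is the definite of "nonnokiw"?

nononnokiw

sekuvlaw and lemkiw both end in -w yet inflect differently (seerkuvlaw, lelemkiw), so the final letter is not what conditions the rule; the last vowel is.
"nonnokiw" has last vowel 'i'. The stems whose last vowel is 'i' (lemkiw → lelemkiw, giziv → gigiziv, hekhigdis → hehekhigdis) repeat the first consonant+vowel as a prefix.
So nonnokiw → nononnokiw.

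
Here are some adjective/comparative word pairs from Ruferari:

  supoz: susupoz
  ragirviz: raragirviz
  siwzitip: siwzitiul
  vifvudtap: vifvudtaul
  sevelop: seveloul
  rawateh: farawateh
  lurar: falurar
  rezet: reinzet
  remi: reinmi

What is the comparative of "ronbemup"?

ragirviz and siwzitip both have last vowel 'i' yet inflect differently (raragirviz, siwzitiul), so the last vowel is not what conditions the rule; the final letter is.
"ronbemup" ends in -p. The stems ending in -p (siwzitip → siwzitiul, vifvudtap → vifvudtaul, sevelop → seveloul) drop the final letter and add -ul.
So ronbemup → ronbemuul.

ronbemuul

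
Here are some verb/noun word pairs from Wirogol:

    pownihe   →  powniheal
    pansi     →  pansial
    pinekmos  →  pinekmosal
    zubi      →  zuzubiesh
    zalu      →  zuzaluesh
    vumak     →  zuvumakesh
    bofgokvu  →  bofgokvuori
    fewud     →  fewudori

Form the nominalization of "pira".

piraal

pansi and zubi both end in -i yet inflect differently (pansial, zuzubiesh), so the final letter is not what conditions the rule; the first letter is.
"pira" begins with p-. The stems beginning with p- (pownihe → powniheal, pansi → pansial, pinekmos → pinekmosal) add -al.
So pira → piraal.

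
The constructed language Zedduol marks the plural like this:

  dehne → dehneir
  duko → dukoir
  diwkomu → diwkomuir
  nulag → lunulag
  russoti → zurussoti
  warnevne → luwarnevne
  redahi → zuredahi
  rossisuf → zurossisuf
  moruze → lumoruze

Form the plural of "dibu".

dehne and warnevne both end in -e yet inflect differently (dehneir, luwarnevne), so the final letter is not what conditions the rule; the first letter is.
"dibu" begins with d-. The stems beginning with d- (dehne → dehneir, diwkomu → diwkomuir, duko → dukoir) add -ir.
So dibu → dibuir.

dibuir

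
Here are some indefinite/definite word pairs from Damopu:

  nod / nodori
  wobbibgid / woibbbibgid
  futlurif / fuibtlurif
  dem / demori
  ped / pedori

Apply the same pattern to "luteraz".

wobbibgid and nod both end in -d yet inflect differently (woibbbibgid, nodori), so the final letter is not what conditions the rule; the number of vowels is.
"luteraz" has 3 vowels. The stems with 3 vowels (wobbibgid → woibbbibgid, futlurif → fuibtlurif) insert -ib- after the first vowel.
So luteraz → luibteraz.

luibteraz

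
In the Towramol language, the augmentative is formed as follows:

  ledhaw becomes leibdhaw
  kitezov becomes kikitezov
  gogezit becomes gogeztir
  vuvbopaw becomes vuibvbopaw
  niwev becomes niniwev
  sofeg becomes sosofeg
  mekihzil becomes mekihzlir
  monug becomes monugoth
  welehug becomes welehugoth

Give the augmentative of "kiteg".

sofeg and welehug both end in -g yet inflect differently (sosofeg, welehugoth), so the final letter is not what conditions the rule; the last vowel is.
"kiteg" has last vowel 'e'. The stems whose last vowel is 'e' (sofeg → sosofeg, niwev → niniwev) repeat the first consonant+vowel as a prefix.
The other patterns: stems whose last vowel is 'a' insert -ib- after the first vowel; stems whose last vowel is 'i' delete the last vowel and add -ir; stems whose last vowel is 'u' add -oth.
So kiteg → kikiteg.

kikiteg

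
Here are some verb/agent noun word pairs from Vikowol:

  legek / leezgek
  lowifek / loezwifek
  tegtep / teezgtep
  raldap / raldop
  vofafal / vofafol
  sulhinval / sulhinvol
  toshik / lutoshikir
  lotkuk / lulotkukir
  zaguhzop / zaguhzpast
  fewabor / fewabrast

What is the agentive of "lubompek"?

luezbompek

tegtep and raldap both end in -p yet inflect differently (teezgtep, raldop), so the final letter is not what conditions the rule; the last vowel is.
"lubompek" has last vowel 'e'. The stems whose last vowel is 'e' (legek → leezgek, lowifek → loezwifek, tegtep → teezgtep) insert -ez- after the first vowel.
The other patterns: stems whose last vowel is 'a' change the last vowel to 'o'; stems whose last vowel is 'i' or 'u' add lu- … -ir around the stem; stems whose last vowel is 'o' delete the last vowel and add -ast.
So lubompek → luezbompek.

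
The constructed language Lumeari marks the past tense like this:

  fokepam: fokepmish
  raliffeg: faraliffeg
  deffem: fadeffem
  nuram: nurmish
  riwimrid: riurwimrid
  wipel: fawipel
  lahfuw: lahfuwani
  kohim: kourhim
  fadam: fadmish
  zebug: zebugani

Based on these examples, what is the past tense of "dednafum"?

fokepam and kohim both end in -m yet inflect differently (fokepmish, kourhim), so the final letter is not what conditions the rule; the last vowel is.
"dednafum" has last vowel 'u'. The stems whose last vowel is 'u' (zebug → zebugani, lahfuw → lahfuwani) add -ani.
The other patterns: stems whose last vowel is 'a' delete the last vowel and add -ish; stems whose last vowel is 'i' insert -ur- after the first vowel; stems whose last vowel is 'e' add the prefix fa-.
So dednafum → dednafumani.

dednafumani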